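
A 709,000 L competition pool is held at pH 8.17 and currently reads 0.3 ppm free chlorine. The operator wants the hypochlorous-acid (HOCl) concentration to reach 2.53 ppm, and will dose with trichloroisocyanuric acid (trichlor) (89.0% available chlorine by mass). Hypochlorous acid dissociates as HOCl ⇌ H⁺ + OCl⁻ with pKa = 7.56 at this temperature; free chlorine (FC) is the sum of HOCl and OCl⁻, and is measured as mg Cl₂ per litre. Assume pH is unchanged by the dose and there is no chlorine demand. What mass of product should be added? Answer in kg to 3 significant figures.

[OCl⁻]/[HOCl] = 10^(pH − pKa) = 10^(8.17 − 7.56) = 4.074; fraction as HOCl = 1/(1 + 4.074) = 0.1971.
Free chlorine required for 2.53 ppm HOCl: 2.53 / 0.1971 = 12.84 ppm.
FC to add: 12.84 − 0.3 = 12.54 mg/L as Cl₂.
Cl₂ equivalent: 12.54 mg/L × 709,000 L = 8889 g.
Product at 89.0% available Cl: 8889 / 0.89 = 9987 g.

9.99 kg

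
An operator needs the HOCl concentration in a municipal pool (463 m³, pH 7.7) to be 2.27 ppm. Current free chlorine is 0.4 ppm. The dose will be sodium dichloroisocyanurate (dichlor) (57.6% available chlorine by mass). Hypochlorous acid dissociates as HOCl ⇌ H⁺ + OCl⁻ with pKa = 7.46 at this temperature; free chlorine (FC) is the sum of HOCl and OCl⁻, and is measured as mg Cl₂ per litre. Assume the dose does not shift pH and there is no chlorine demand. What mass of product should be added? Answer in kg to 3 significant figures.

4.67 kg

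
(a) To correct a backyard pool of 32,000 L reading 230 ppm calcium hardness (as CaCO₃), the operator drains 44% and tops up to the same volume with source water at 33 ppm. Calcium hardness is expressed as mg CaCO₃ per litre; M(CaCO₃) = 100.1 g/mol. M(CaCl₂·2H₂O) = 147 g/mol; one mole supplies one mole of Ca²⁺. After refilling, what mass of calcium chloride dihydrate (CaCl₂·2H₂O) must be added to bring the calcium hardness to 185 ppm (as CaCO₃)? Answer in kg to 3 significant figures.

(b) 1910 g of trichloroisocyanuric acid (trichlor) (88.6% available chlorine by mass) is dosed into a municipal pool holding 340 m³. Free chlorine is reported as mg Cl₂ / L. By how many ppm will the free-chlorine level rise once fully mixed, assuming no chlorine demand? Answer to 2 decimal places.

(a) 1.96 kg; (b) 4.98 ppm

(a) After draining 44% and refilling: 230 × 0.56 + 33 × 0.44 = 143.32 ppm.
(a) Deficit to target: 185 − 143.32 = 41.68 mg/L.
(a) As CaCO₃: 41.68 mg/L × 32,000 L = 1334 g; ÷ 100.1 = 13.32 mol Ca²⁺.
(a) Mass: 13.32 × 147 = 1959 g.

(b) Volume: 340 m³ = 340,000 L.
(b) Available chlorine delivered: 1910 g × 0.886 = 1692 g as Cl₂.
(b) Concentration rise: 1692 g / 340,000 L = 4.977 mg/L = 4.98 ppm.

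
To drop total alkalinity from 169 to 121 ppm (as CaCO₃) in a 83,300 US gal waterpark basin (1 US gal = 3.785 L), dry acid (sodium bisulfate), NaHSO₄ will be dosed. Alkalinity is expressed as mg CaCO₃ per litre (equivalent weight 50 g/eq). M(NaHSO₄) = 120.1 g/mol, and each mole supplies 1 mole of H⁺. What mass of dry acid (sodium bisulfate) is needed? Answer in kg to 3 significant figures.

36.4 kg

Volume: 83,300 US gal × 3.785 L/gal = 315,290 L.
Alkalinity to neutralize: (169 − 121) = 48 mg/L as CaCO₃ × 315,290 L = 15,130 g as CaCO₃.
Equivalents of H⁺ required: 15,130 ÷ 50 g/eq = 302.7 eq = 302.7 mol NaHSO₄.
Mass of NaHSO₄: 302.7 × 120.1 = 36,350 g.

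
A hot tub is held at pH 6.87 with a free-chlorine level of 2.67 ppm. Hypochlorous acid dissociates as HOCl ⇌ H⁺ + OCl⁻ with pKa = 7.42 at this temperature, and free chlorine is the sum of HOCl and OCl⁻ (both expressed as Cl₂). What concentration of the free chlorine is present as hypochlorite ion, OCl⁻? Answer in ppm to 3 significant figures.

[OCl⁻]/[HOCl] = 10^(pH − pKa) = 10^(6.87 − 7.42) = 10^-0.55 = 0.2818.
Fraction as HOCl = 1 / (1 + 0.2818) = 0.7801.
OCl⁻ = (1 − 0.7801) × 2.67 ppm = 0.5871 ppm.

0.587 ppm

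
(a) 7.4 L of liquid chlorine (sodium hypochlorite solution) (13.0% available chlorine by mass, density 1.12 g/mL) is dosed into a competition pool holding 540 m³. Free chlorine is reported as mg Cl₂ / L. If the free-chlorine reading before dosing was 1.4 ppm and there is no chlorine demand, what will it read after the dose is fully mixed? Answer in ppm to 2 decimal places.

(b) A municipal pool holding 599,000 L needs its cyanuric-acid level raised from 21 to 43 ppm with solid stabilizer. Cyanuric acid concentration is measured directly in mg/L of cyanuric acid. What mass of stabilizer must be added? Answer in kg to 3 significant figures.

(a) Volume: 540 m³ = 540,000 L.
(a) Mass of solution: 7.4 L × 1000 mL/L × 1.12 g/mL = 8288 g.
(a) Available chlorine delivered: 8288 g × 0.13 = 1077 g as Cl₂.
(a) Concentration rise: 1077 g / 540,000 L = 1.995 mg/L = 2.00 ppm.
(a) Final FC: 1.4 + 2.00 = 3.40 ppm.

(b) CYA to add: (43 − 21) = 22 mg/L × 599,000 L = 13,180 g cyanuric acid.

(a) 3.40 ppm; (b) 13.2 kg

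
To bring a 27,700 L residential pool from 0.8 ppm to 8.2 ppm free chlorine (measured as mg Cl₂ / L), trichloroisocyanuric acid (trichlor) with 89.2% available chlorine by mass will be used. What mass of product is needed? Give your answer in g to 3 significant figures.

Chlorine deficit: 8.2 − 0.8 = 7.4 ppm = 7.4 mg/L as Cl₂.
Cl₂ equivalent needed: 7.4 mg/L × 27,700 L = 205,000 mg = 205 g.
Product at 89.2% available chlorine: 205 / 0.892 = 229.8 g.

230 g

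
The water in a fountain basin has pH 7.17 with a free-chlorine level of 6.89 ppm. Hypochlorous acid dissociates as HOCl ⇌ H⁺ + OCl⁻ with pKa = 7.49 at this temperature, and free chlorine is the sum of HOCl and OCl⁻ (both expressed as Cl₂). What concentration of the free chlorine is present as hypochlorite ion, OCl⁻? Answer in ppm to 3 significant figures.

[OCl⁻]/[HOCl] = 10^(pH − pKa) = 10^(7.17 − 7.49) = 10^-0.32 = 0.4786.
Fraction as HOCl = 1 / (1 + 0.4786) = 0.6763.
OCl⁻ = (1 − 0.6763) × 6.89 ppm = 2.23 ppm.

2.23 ppm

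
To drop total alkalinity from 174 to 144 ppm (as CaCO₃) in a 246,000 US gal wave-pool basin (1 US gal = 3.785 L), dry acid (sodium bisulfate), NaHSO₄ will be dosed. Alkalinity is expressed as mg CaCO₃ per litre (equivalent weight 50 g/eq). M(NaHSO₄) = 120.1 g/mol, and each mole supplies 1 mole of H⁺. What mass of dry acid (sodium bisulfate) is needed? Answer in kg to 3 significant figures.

Volume: 246,000 US gal × 3.785 L/gal = 931,110 L.
Alkalinity to neutralize: (174 − 144) = 30 mg/L as CaCO₃ × 931,110 L = 27,930 g as CaCO₃.
Equivalents of H⁺ required: 27,930 ÷ 50 g/eq = 558.7 eq = 558.7 mol NaHSO₄.
Mass of NaHSO₄: 558.7 × 120.1 = 67,100 g.

67.1 kg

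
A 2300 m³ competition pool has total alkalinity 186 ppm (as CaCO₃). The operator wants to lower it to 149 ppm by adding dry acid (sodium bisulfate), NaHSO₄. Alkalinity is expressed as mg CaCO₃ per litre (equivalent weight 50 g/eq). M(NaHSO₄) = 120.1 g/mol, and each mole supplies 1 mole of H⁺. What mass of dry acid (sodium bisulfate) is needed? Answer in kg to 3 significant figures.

204 kg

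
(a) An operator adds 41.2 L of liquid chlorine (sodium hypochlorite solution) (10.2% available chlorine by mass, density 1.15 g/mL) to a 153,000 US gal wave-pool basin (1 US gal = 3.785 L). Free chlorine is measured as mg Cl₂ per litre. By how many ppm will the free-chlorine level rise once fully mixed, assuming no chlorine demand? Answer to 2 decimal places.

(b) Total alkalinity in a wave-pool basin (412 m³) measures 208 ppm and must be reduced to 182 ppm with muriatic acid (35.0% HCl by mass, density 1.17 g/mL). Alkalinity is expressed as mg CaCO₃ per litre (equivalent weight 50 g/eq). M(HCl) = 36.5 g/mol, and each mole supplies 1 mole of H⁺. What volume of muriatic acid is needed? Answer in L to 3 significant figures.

(a) Volume: 153,000 US gal × 3.785 L/gal = 579,105 L.
(a) Mass of solution: 41.2 L × 1000 mL/L × 1.15 g/mL = 47,380 g.
(a) Available chlorine delivered: 47,380 g × 0.102 = 4833 g as Cl₂.
(a) Concentration rise: 4833 g / 579,105 L = 8.345 mg/L = 8.35 ppm.

(b) Volume: 412 m³ = 412,000 L.
(b) Alkalinity to neutralize: (208 − 182) = 26 mg/L as CaCO₃ × 412,000 L = 10,710 g as CaCO₃.
(b) Equivalents of H⁺ required: 10,710 ÷ 50 g/eq = 214.2 eq = 214.2 mol HCl.
(b) Mass of HCl: 214.2 × 36.5 = 7820 g.
(b) Mass of 35.0% solution: 7820 / 0.35 = 22,340 g.
(b) Volume: 22,340 g ÷ 1.17 g/mL = 19,100 mL.

(a) 8.35 ppm; (b) 19.1 L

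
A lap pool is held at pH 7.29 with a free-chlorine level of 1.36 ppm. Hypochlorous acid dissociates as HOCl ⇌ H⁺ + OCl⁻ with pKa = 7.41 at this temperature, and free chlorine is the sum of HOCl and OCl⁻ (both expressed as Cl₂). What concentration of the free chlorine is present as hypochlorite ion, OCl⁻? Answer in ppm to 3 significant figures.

[OCl⁻]/[HOCl] = 10^(pH − pKa) = 10^(7.29 − 7.41) = 10^-0.12 = 0.7586.
Fraction as HOCl = 1 / (1 + 0.7586) = 0.5686.
OCl⁻ = (1 − 0.5686) × 1.36 ppm = 0.5866 ppm.

0.587 ppm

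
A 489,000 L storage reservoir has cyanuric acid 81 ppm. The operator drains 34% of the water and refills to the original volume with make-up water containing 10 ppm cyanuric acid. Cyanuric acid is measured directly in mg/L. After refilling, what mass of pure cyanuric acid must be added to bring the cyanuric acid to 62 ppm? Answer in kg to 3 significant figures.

2.51 kg

After draining 34% and refilling: 81 × 0.66 + 10 × 0.34 = 56.86 ppm.
Deficit to target: 62 − 56.86 = 5.14 mg/L.
Mass: 5.14 mg/L × 489,000 L = 2513 g cyanuric acid.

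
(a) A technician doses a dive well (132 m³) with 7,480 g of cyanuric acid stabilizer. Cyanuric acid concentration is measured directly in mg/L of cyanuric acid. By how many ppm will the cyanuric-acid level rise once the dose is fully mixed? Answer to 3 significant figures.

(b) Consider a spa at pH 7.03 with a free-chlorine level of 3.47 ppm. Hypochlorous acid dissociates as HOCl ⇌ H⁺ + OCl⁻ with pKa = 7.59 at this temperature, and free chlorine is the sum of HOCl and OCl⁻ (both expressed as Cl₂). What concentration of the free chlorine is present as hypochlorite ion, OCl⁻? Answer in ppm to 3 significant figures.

(a) 56.7 ppm; (b) 0.749 ppm

(a) Volume: 132 m³ = 132,000 L.
(a) Rise: 7,480 g / 132,000 L × 1000 = 56.67 mg/L.

(b) [OCl⁻]/[HOCl] = 10^(pH − pKa) = 10^(7.03 − 7.59) = 10^-0.56 = 0.2754.
(b) Fraction as HOCl = 1 / (1 + 0.2754) = 0.7841.
(b) OCl⁻ = (1 − 0.7841) × 3.47 ppm = 0.7493 ppm.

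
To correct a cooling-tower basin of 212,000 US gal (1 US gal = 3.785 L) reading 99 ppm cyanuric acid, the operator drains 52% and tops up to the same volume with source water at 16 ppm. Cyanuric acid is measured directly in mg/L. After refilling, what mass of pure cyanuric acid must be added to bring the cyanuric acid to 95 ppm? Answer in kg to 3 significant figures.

Volume: 212,000 US gal × 3.785 L/gal = 802,420 L.
After draining 52% and refilling: 99 × 0.48 + 16 × 0.52 = 55.84 ppm.
Deficit to target: 95 − 55.84 = 39.16 mg/L.
Mass: 39.16 mg/L × 802,420 L = 31,420 g cyanuric acid.

31.4 kg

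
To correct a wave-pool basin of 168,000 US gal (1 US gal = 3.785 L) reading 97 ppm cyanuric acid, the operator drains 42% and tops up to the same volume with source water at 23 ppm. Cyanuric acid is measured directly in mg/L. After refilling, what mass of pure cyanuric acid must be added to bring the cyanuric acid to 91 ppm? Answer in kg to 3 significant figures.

15.9 kg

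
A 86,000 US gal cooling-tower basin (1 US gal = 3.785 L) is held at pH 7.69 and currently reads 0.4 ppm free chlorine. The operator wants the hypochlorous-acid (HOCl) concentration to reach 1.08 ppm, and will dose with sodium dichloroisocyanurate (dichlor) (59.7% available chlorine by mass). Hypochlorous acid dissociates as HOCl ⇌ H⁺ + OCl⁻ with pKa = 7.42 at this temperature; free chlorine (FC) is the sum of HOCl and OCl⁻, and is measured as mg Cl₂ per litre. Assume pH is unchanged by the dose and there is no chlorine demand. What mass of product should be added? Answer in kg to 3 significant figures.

1.47 kg

Volume: 86,000 US gal × 3.785 L/gal = 325,510 L.
[OCl⁻]/[HOCl] = 10^(pH − pKa) = 10^(7.69 − 7.42) = 1.862; fraction as HOCl = 1/(1 + 1.862) = 0.3494.
Free chlorine required for 1.08 ppm HOCl: 1.08 / 0.3494 = 3.091 ppm.
FC to add: 3.091 − 0.4 = 2.691 mg/L as Cl₂.
Cl₂ equivalent: 2.691 mg/L × 325,510 L = 876 g.
Product at 59.7% available Cl: 876 / 0.597 = 1467 g.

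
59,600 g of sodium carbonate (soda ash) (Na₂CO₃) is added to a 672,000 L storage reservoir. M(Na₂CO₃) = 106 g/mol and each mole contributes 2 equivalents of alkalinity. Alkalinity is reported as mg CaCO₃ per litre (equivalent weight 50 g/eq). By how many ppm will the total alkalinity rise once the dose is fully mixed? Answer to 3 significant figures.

Moles of Na₂CO₃: 59,600 g ÷ 106 g/mol = 562.3 mol → 1125 eq of alkalinity.
As CaCO₃: 1125 eq × 50 g/eq = 56,230 g.
Rise: 56,230 g / 672,000 L × 1000 = 83.67 mg/L.

83.7 ppm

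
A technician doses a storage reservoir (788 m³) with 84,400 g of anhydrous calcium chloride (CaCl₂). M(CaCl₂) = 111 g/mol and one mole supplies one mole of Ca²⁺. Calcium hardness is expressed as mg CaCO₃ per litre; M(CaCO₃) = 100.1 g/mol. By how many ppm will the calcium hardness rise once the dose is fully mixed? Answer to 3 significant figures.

96.6 ppm

Volume: 788 m³ = 788,000 L.
Moles of Ca²⁺: 84,400 g ÷ 111 g/mol = 760.4 mol.
As CaCO₃: 760.4 mol × 100.1 g/mol = 76,110 g.
Rise: 76,110 g / 788,000 L × 1000 = 96.59 mg/L.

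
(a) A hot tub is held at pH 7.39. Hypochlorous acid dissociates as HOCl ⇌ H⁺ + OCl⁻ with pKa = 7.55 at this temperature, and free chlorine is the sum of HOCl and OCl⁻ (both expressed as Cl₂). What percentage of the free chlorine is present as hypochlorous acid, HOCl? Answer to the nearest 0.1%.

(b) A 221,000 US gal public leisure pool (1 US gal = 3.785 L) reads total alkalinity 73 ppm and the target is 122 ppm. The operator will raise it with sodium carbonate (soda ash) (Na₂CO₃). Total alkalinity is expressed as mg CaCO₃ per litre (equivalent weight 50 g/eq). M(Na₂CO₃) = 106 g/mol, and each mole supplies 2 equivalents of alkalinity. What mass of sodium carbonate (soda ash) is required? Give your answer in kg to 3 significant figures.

(a) 59.1%; (b) 43.4 kg

(a) [OCl⁻]/[HOCl] = 10^(pH − pKa) = 10^(7.39 − 7.55) = 10^-0.16 = 0.6918.
(a) Fraction as HOCl = 1 / (1 + 0.6918) = 0.5911.

(b) Volume: 221,000 US gal × 3.785 L/gal = 836,485 L.
(b) Alkalinity to add: (122 − 73) = 49 mg/L as CaCO₃ × 836,485 L = 40,990 g as CaCO₃.
(b) Equivalents: 40,990 g ÷ 50 g/eq = 819.8 eq.
(b) Each mole of Na₂CO₃ supplies 2 eq, so 819.8 / 2 = 409.9 mol.
(b) Mass: 409.9 mol × 106 g/mol = 43,450 g.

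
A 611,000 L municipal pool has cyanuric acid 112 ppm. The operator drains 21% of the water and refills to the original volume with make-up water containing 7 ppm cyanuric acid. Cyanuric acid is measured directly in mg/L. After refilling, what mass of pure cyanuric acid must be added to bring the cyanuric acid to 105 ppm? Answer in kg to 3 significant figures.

9.20 kg

After draining 21% and refilling: 112 × 0.79 + 7 × 0.21 = 89.95 ppm.
Deficit to target: 105 − 89.95 = 15.05 mg/L.
Mass: 15.05 mg/L × 611,000 L = 9196 g cyanuric acid.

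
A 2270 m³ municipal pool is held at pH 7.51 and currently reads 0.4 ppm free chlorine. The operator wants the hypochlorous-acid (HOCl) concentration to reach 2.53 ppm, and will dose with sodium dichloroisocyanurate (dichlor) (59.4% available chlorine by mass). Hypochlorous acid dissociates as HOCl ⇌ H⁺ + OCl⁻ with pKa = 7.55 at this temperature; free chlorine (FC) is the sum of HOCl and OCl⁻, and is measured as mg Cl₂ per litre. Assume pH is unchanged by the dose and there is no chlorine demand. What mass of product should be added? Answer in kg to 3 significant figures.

17.0 kg

Volume: 2270 m³ = 2,270,000 L.
[OCl⁻]/[HOCl] = 10^(pH − pKa) = 10^(7.51 − 7.55) = 0.912; fraction as HOCl = 1/(1 + 0.912) = 0.523.
Free chlorine required for 2.53 ppm HOCl: 2.53 / 0.523 = 4.837 ppm.
FC to add: 4.837 − 0.4 = 4.437 mg/L as Cl₂.
Cl₂ equivalent: 4.437 mg/L × 2,270,000 L = 10,070 g.
Product at 59.4% available Cl: 10,070 / 0.594 = 16,960 g.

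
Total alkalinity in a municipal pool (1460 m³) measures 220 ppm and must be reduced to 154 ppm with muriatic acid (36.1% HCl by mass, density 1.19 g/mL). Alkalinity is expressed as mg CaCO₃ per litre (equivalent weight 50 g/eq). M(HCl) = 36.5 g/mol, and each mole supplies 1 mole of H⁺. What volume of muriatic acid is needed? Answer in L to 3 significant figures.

164 L

Volume: 1460 m³ = 1,460,000 L.
Alkalinity to neutralize: (220 − 154) = 66 mg/L as CaCO₃ × 1,460,000 L = 96,360 g as CaCO₃.
Equivalents of H⁺ required: 96,360 ÷ 50 g/eq = 1927 eq = 1927 mol HCl.
Mass of HCl: 1927 × 36.5 = 70,340 g.
Mass of 36.1% solution: 70,340 / 0.361 = 194,900 g.
Volume: 194,900 g ÷ 1.19 g/mL = 163,700 mL.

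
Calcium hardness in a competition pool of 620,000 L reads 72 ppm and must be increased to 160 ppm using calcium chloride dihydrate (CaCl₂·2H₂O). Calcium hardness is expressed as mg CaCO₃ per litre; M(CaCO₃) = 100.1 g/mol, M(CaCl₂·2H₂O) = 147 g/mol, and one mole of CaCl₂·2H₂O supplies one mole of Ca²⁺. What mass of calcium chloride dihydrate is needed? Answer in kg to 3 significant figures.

80.1 kg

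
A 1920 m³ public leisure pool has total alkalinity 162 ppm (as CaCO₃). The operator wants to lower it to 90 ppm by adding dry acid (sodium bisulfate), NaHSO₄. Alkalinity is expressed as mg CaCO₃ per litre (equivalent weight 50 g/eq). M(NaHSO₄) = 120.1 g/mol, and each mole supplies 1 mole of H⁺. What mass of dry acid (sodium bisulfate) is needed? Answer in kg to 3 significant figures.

332 kg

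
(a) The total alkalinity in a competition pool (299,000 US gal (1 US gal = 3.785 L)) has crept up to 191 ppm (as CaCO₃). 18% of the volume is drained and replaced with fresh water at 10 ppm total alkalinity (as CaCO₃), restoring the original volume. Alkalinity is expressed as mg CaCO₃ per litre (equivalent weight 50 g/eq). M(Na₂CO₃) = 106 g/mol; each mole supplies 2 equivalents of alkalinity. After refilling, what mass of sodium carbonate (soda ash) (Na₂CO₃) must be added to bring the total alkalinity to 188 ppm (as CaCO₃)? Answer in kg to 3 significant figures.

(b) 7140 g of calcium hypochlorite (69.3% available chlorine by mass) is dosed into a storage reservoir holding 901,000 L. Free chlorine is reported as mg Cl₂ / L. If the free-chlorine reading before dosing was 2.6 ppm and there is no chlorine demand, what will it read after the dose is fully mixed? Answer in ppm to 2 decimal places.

(a) Volume: 299,000 US gal × 3.785 L/gal = 1,131,715 L.
(a) After draining 18% and refilling: 191 × 0.82 + 10 × 0.18 = 158.42 ppm.
(a) Deficit to target: 188 − 158.42 = 29.58 mg/L.
(a) As CaCO₃: 29.58 mg/L × 1,131,715 L = 33,480 g; ÷ 50 g/eq ÷ 2 = 334.8 mol Na₂CO₃.
(a) Mass: 334.8 × 106 = 35,480 g.

(b) Available chlorine delivered: 7140 g × 0.693 = 4948 g as Cl₂.
(b) Concentration rise: 4948 g / 901,000 L = 5.492 mg/L = 5.49 ppm.
(b) Final FC: 2.6 + 5.49 = 8.09 ppm.

(a) 35.5 kg; (b) 8.09 ppm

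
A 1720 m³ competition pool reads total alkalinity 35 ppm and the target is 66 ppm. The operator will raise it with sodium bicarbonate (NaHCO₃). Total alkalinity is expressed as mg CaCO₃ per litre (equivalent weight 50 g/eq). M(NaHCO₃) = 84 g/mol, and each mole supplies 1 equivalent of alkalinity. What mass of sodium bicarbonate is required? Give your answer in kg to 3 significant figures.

89.6 kg

Volume: 1720 m³ = 1,720,000 L.
Alkalinity to add: (66 − 35) = 31 mg/L as CaCO₃ × 1,720,000 L = 53,320 g as CaCO₃.
Equivalents: 53,320 g ÷ 50 g/eq = 1066 eq.
NaHCO₃ supplies 1 eq per mole → 1066 mol.
Mass: 1066 mol × 84 g/mol = 89,580 g.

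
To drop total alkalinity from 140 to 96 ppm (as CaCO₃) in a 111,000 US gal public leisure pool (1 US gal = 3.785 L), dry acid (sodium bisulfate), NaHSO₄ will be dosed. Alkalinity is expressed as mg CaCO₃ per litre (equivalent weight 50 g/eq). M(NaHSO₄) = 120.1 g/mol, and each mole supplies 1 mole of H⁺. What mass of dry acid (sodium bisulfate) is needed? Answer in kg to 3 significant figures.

Volume: 111,000 US gal × 3.785 L/gal = 420,135 L.
Alkalinity to neutralize: (140 − 96) = 44 mg/L as CaCO₃ × 420,135 L = 18,490 g as CaCO₃.
Equivalents of H⁺ required: 18,490 ÷ 50 g/eq = 369.7 eq = 369.7 mol NaHSO₄.
Mass of NaHSO₄: 369.7 × 120.1 = 44,400 g.

44.4 kg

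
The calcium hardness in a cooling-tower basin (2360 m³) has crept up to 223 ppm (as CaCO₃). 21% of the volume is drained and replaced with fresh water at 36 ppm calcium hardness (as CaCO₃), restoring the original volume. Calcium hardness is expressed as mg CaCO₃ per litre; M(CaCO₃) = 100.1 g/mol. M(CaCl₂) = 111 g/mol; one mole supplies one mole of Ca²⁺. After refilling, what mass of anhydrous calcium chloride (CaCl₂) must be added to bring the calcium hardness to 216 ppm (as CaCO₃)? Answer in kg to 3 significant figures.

84.5 kg

Volume: 2360 m³ = 2,360,000 L.
After draining 21% and refilling: 223 × 0.79 + 36 × 0.21 = 183.73 ppm.
Deficit to target: 216 − 183.73 = 32.27 mg/L.
As CaCO₃: 32.27 mg/L × 2,360,000 L = 76,160 g; ÷ 100.1 = 760.8 mol Ca²⁺.
Mass: 760.8 × 111 = 84,450 g.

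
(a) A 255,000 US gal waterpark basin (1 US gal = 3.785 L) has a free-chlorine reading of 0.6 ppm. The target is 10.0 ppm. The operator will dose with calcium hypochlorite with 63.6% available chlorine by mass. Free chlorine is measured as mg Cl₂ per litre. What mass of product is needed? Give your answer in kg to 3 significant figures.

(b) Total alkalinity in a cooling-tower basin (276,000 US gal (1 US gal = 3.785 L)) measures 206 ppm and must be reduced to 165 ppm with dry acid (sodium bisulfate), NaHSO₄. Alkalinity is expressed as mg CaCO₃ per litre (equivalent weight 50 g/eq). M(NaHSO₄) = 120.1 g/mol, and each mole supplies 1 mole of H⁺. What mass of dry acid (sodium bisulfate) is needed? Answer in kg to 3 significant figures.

(a) 14.3 kg; (b) 103 kg

(a) Volume: 255,000 US gal × 3.785 L/gal = 965,175 L.
(a) Chlorine deficit: 10.0 − 0.6 = 9.4 ppm = 9.4 mg/L as Cl₂.
(a) Cl₂ equivalent needed: 9.4 mg/L × 965,175 L = 9,073,000 mg = 9073 g.
(a) Product at 63.6% available chlorine: 9073 / 0.636 = 14,270 g.

(b) Volume: 276,000 US gal × 3.785 L/gal = 1,044,660 L.
(b) Alkalinity to neutralize: (206 − 165) = 41 mg/L as CaCO₃ × 1,044,660 L = 42,830 g as CaCO₃.
(b) Equivalents of H⁺ required: 42,830 ÷ 50 g/eq = 856.6 eq = 856.6 mol NaHSO₄.
(b) Mass of NaHSO₄: 856.6 × 120.1 = 102,900 g.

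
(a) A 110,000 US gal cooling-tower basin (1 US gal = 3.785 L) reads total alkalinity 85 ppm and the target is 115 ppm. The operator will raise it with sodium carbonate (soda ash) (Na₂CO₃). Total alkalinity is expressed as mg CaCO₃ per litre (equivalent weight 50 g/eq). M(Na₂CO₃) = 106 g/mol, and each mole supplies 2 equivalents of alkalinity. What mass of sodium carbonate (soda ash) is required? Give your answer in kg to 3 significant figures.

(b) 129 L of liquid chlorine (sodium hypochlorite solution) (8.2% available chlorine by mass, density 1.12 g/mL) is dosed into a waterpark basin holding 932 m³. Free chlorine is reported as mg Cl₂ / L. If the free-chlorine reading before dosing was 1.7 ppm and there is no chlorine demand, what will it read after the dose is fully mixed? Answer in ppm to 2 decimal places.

(a) 13.2 kg; (b) 14.41 ppm

(a) Volume: 110,000 US gal × 3.785 L/gal = 416,350 L.
(a) Alkalinity to add: (115 − 85) = 30 mg/L as CaCO₃ × 416,350 L = 12,490 g as CaCO₃.
(a) Equivalents: 12,490 g ÷ 50 g/eq = 249.8 eq.
(a) Each mole of Na₂CO₃ supplies 2 eq, so 249.8 / 2 = 124.9 mol.
(a) Mass: 124.9 mol × 106 g/mol = 13,240 g.

(b) Volume: 932 m³ = 932,000 L.
(b) Mass of solution: 129 L × 1000 mL/L × 1.12 g/mL = 144,500 g.
(b) Available chlorine delivered: 144,500 g × 0.082 = 11,850 g as Cl₂.
(b) Concentration rise: 11,850 g / 932,000 L = 12.71 mg/L = 12.71 ppm.
(b) Final FC: 1.7 + 12.71 = 14.41 ppm.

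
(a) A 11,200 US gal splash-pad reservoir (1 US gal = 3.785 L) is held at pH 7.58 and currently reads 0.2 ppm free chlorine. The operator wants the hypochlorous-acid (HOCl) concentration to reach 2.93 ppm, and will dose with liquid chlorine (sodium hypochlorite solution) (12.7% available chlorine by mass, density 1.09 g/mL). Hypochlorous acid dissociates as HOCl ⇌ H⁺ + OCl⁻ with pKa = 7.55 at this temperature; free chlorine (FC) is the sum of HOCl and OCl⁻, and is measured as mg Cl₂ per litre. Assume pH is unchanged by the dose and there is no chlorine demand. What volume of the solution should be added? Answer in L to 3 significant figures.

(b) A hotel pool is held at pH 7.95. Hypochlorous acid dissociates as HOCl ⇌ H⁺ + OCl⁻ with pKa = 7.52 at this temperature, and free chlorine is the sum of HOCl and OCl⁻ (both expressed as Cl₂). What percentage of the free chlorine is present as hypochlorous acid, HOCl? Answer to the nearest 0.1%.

(a) 1.80 L; (b) 27.1%

(a) Volume: 11,200 US gal × 3.785 L/gal = 42,392 L.
(a) [OCl⁻]/[HOCl] = 10^(pH − pKa) = 10^(7.58 − 7.55) = 1.072; fraction as HOCl = 1/(1 + 1.072) = 0.4827.
(a) Free chlorine required for 2.93 ppm HOCl: 2.93 / 0.4827 = 6.07 ppm.
(a) FC to add: 6.07 − 0.2 = 5.87 mg/L as Cl₂.
(a) Cl₂ equivalent: 5.87 mg/L × 42,392 L = 248.8 g.
(a) Product at 12.7% available Cl: 248.8 / 0.127 = 1959 g.
(a) Volume: 1959 g ÷ 1.09 g/mL = 1797 mL.

(b) [OCl⁻]/[HOCl] = 10^(pH − pKa) = 10^(7.95 − 7.52) = 10^0.43 = 2.692.
(b) Fraction as HOCl = 1 / (1 + 2.692) = 0.2709.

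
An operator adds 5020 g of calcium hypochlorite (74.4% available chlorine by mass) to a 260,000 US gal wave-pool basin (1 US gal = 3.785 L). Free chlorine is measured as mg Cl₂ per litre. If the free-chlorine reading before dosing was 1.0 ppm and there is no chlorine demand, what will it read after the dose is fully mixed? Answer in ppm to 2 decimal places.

Volume: 260,000 US gal × 3.785 L/gal = 984,100 L.
Available chlorine delivered: 5020 g × 0.744 = 3735 g as Cl₂.
Concentration rise: 3735 g / 984,100 L = 3.795 mg/L = 3.80 ppm.
Final FC: 1.0 + 3.80 = 4.80 ppm.

4.80 ppm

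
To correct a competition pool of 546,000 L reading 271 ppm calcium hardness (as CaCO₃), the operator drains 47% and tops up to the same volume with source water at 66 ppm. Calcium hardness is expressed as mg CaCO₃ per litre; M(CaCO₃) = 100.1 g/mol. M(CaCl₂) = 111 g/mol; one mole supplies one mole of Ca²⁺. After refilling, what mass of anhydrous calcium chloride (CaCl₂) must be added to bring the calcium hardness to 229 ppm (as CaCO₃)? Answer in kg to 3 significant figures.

32.9 kg

After draining 47% and refilling: 271 × 0.53 + 66 × 0.47 = 174.65 ppm.
Deficit to target: 229 − 174.65 = 54.35 mg/L.
As CaCO₃: 54.35 mg/L × 546,000 L = 29,680 g; ÷ 100.1 = 296.5 mol Ca²⁺.
Mass: 296.5 × 111 = 32,910 g.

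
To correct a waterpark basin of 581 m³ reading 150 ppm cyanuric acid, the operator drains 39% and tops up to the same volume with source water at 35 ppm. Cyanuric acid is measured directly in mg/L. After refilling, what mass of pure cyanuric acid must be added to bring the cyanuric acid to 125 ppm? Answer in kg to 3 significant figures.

Volume: 581 m³ = 581,000 L.
After draining 39% and refilling: 150 × 0.61 + 35 × 0.39 = 105.15 ppm.
Deficit to target: 125 − 105.15 = 19.85 mg/L.
Mass: 19.85 mg/L × 581,000 L = 11,530 g cyanuric acid.

11.5 kg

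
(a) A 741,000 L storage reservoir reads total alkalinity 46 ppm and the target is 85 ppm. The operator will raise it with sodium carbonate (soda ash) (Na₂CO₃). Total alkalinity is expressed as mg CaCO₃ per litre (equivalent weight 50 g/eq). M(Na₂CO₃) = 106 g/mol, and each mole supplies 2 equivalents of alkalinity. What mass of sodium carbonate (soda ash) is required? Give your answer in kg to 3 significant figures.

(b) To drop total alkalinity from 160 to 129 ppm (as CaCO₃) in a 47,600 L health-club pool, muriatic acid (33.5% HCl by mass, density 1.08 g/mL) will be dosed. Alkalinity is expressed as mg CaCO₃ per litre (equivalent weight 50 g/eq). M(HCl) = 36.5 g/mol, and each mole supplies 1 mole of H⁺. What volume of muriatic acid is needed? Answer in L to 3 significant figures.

(a) 30.6 kg; (b) 2.98 L

(a) Alkalinity to add: (85 − 46) = 39 mg/L as CaCO₃ × 741,000 L = 28,900 g as CaCO₃.
(a) Equivalents: 28,900 g ÷ 50 g/eq = 578 eq.
(a) Each mole of Na₂CO₃ supplies 2 eq, so 578 / 2 = 289 mol.
(a) Mass: 289 mol × 106 g/mol = 30,630 g.

(b) Alkalinity to neutralize: (160 − 129) = 31 mg/L as CaCO₃ × 47,600 L = 1476 g as CaCO₃.
(b) Equivalents of H⁺ required: 1476 ÷ 50 g/eq = 29.51 eq = 29.51 mol HCl.
(b) Mass of HCl: 29.51 × 36.5 = 1077 g.
(b) Mass of 33.5% solution: 1077 / 0.335 = 3215 g.
(b) Volume: 3215 g ÷ 1.08 g/mL = 2977 mL.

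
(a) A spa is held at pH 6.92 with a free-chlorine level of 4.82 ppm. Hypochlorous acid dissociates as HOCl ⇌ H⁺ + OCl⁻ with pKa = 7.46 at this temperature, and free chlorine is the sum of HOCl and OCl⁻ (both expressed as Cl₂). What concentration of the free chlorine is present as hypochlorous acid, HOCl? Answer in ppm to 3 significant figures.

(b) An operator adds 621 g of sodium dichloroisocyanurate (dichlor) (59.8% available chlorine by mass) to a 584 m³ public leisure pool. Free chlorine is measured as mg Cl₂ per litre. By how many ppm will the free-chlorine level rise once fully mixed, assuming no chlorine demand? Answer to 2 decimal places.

(a) 3.74 ppm; (b) 0.64 ppm

(a) [OCl⁻]/[HOCl] = 10^(pH − pKa) = 10^(6.92 − 7.46) = 10^-0.54 = 0.2884.
(a) Fraction as HOCl = 1 / (1 + 0.2884) = 0.7762.
(a) HOCl = 0.7762 × 4.82 ppm = 3.741 ppm.

(b) Volume: 584 m³ = 584,000 L.
(b) Available chlorine delivered: 621 g × 0.598 = 371.4 g as Cl₂.
(b) Concentration rise: 371.4 g / 584,000 L = 0.6359 mg/L = 0.64 ppm.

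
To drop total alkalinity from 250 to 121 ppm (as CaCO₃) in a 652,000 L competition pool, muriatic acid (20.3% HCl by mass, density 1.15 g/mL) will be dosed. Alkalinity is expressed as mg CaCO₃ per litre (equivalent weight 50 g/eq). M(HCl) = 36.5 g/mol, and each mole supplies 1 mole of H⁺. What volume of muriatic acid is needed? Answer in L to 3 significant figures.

Alkalinity to neutralize: (250 − 121) = 129 mg/L as CaCO₃ × 652,000 L = 84,110 g as CaCO₃.
Equivalents of H⁺ required: 84,110 ÷ 50 g/eq = 1682 eq = 1682 mol HCl.
Mass of HCl: 1682 × 36.5 = 61,400 g.
Mass of 20.3% solution: 61,400 / 0.203 = 302,500 g.
Volume: 302,500 g ÷ 1.15 g/mL = 263,000 mL.

263 L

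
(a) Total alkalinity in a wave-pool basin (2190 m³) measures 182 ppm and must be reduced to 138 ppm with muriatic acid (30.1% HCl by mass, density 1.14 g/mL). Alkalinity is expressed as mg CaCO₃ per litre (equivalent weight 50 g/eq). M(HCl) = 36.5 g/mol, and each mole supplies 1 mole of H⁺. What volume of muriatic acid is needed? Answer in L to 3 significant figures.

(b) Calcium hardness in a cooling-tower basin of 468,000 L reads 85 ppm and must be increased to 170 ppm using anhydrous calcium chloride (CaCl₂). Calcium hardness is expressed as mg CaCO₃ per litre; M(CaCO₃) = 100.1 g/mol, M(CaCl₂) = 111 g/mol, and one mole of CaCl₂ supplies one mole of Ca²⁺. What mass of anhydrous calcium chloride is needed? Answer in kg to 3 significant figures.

(a) Volume: 2190 m³ = 2,190,000 L.
(a) Alkalinity to neutralize: (182 − 138) = 44 mg/L as CaCO₃ × 2,190,000 L = 96,360 g as CaCO₃.
(a) Equivalents of H⁺ required: 96,360 ÷ 50 g/eq = 1927 eq = 1927 mol HCl.
(a) Mass of HCl: 1927 × 36.5 = 70,340 g.
(a) Mass of 30.1% solution: 70,340 / 0.301 = 233,700 g.
(a) Volume: 233,700 g ÷ 1.14 g/mL = 205,000 mL.

(b) Hardness to add: (170 − 85) = 85 mg/L as CaCO₃ × 468,000 L = 39,780 g as CaCO₃.
(b) Moles of Ca²⁺ (1 mol Ca²⁺ ≡ 1 mol CaCO₃): 39,780 / 100.1 g/mol = 397.4 mol.
(b) Mass of CaCl₂: 397.4 × 111 = 44,110 g.

(a) 205 L; (b) 44.1 kg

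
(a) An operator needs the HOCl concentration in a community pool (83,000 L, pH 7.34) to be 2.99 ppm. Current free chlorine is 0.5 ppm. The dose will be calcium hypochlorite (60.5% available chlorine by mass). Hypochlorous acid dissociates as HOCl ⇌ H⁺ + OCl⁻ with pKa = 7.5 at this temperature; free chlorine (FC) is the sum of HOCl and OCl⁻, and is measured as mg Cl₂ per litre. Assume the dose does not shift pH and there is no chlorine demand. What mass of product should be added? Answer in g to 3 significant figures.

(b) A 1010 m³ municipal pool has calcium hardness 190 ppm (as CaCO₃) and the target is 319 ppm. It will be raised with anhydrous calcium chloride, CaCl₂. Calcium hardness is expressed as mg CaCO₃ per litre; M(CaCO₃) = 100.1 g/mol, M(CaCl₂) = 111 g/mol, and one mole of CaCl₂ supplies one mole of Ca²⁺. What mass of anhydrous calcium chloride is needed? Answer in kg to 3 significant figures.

(a) [OCl⁻]/[HOCl] = 10^(pH − pKa) = 10^(7.34 − 7.5) = 0.6918; fraction as HOCl = 1/(1 + 0.6918) = 0.5911.
(a) Free chlorine required for 2.99 ppm HOCl: 2.99 / 0.5911 = 5.059 ppm.
(a) FC to add: 5.059 − 0.5 = 4.559 mg/L as Cl₂.
(a) Cl₂ equivalent: 4.559 mg/L × 83,000 L = 378.4 g.
(a) Product at 60.5% available Cl: 378.4 / 0.605 = 625.4 g.

(b) Volume: 1010 m³ = 1,010,000 L.
(b) Hardness to add: (319 − 190) = 129 mg/L as CaCO₃ × 1,010,000 L = 130,300 g as CaCO₃.
(b) Moles of Ca²⁺ (1 mol Ca²⁺ ≡ 1 mol CaCO₃): 130,300 / 100.1 g/mol = 1302 mol.
(b) Mass of CaCl₂: 1302 × 111 = 144,500 g.

(a) 625 g; (b) 144 kg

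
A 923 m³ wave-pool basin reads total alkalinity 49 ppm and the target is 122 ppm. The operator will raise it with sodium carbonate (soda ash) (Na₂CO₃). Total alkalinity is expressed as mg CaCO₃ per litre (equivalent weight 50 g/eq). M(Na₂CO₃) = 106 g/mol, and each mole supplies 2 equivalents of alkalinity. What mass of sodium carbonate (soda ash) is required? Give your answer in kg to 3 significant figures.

71.4 kg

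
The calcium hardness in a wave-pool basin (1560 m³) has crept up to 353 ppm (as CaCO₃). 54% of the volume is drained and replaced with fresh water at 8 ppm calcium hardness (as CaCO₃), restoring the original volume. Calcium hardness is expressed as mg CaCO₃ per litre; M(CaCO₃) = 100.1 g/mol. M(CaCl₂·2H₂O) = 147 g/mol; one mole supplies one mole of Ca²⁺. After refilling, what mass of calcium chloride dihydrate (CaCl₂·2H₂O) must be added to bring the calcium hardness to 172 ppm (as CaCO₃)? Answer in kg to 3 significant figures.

Volume: 1560 m³ = 1,560,000 L.
After draining 54% and refilling: 353 × 0.46 + 8 × 0.54 = 166.7 ppm.
Deficit to target: 172 − 166.7 = 5.3 mg/L.
As CaCO₃: 5.3 mg/L × 1,560,000 L = 8268 g; ÷ 100.1 = 82.6 mol Ca²⁺.
Mass: 82.6 × 147 = 12,140 g.

12.1 kg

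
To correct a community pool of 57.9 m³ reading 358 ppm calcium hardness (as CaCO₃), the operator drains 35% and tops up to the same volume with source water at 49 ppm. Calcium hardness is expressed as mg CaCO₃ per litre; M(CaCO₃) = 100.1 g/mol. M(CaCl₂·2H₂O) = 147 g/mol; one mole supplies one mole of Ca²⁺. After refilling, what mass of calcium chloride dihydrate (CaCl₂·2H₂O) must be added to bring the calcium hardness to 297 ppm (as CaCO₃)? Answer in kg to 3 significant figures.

4.01 kg

Volume: 57.9 m³ = 57,900 L.
After draining 35% and refilling: 358 × 0.65 + 49 × 0.35 = 249.85 ppm.
Deficit to target: 297 − 249.85 = 47.15 mg/L.
As CaCO₃: 47.15 mg/L × 57,900 L = 2730 g; ÷ 100.1 = 27.27 mol Ca²⁺.
Mass: 27.27 × 147 = 4009 g.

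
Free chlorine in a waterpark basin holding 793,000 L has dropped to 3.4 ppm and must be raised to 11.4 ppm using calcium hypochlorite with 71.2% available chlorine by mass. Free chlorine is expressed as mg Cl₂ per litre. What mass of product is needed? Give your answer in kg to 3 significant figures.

8.91 kg

Chlorine deficit: 11.4 − 3.4 = 8 ppm = 8 mg/L as Cl₂.
Cl₂ equivalent needed: 8 mg/L × 793,000 L = 6,344,000 mg = 6344 g.
Product at 71.2% available chlorine: 6344 / 0.712 = 8910 g.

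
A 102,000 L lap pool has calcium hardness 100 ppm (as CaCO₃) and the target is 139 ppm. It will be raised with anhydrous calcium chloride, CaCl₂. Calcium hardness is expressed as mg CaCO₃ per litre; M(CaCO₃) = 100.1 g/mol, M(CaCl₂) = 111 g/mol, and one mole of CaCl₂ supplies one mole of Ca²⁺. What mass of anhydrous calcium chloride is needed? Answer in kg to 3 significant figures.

4.41 kg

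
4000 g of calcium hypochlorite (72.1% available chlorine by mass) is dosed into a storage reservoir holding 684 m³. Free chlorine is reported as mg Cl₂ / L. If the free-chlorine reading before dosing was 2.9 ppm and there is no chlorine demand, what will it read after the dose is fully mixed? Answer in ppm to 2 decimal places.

7.12 ppm

Volume: 684 m³ = 684,000 L.
Available chlorine delivered: 4000 g × 0.721 = 2884 g as Cl₂.
Concentration rise: 2884 g / 684,000 L = 4.216 mg/L = 4.22 ppm.
Final FC: 2.9 + 4.22 = 7.12 ppm.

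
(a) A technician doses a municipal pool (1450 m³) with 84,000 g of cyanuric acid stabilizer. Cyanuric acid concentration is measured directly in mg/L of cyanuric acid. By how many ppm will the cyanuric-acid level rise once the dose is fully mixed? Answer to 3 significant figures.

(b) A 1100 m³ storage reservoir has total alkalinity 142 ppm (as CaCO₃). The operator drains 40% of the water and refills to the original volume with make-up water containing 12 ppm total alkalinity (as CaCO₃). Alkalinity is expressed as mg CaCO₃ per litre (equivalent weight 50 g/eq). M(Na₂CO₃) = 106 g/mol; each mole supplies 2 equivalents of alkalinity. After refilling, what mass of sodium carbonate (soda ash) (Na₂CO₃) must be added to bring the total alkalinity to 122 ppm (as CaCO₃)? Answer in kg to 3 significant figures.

(a) 57.9 ppm; (b) 37.3 kg

(a) Volume: 1450 m³ = 1,450,000 L.
(a) Rise: 84,000 g / 1,450,000 L × 1000 = 57.93 mg/L.

(b) Volume: 1100 m³ = 1,100,000 L.
(b) After draining 40% and refilling: 142 × 0.60 + 12 × 0.40 = 90 ppm.
(b) Deficit to target: 122 − 90 = 32 mg/L.
(b) As CaCO₃: 32 mg/L × 1,100,000 L = 35,200 g; ÷ 50 g/eq ÷ 2 = 352 mol Na₂CO₃.
(b) Mass: 352 × 106 = 37,310 g.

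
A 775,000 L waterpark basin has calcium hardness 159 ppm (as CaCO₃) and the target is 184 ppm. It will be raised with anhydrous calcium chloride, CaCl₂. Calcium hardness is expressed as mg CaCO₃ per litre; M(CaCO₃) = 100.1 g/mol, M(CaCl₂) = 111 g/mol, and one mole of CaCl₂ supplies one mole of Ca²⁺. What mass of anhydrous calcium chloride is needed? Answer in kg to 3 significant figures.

Hardness to add: (184 − 159) = 25 mg/L as CaCO₃ × 775,000 L = 19,380 g as CaCO₃.
Moles of Ca²⁺ (1 mol Ca²⁺ ≡ 1 mol CaCO₃): 19,380 / 100.1 g/mol = 193.6 mol.
Mass of CaCl₂: 193.6 × 111 = 21,480 g.

21.5 kg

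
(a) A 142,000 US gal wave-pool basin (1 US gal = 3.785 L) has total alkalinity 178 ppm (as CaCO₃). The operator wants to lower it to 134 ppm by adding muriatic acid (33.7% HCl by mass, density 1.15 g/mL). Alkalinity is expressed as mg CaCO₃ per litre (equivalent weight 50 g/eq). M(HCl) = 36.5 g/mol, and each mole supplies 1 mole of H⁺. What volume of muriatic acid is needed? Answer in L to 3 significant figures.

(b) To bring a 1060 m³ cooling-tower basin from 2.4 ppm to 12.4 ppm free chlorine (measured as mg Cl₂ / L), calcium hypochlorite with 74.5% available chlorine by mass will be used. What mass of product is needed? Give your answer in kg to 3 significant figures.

(a) 44.5 L; (b) 14.2 kg

(a) Volume: 142,000 US gal × 3.785 L/gal = 537,470 L.
(a) Alkalinity to neutralize: (178 − 134) = 44 mg/L as CaCO₃ × 537,470 L = 23,650 g as CaCO₃.
(a) Equivalents of H⁺ required: 23,650 ÷ 50 g/eq = 473 eq = 473 mol HCl.
(a) Mass of HCl: 473 × 36.5 = 17,260 g.
(a) Mass of 33.7% solution: 17,260 / 0.337 = 51,230 g.
(a) Volume: 51,230 g ÷ 1.15 g/mL = 44,550 mL.

(b) Volume: 1060 m³ = 1,060,000 L.
(b) Chlorine deficit: 12.4 − 2.4 = 10 ppm = 10 mg/L as Cl₂.
(b) Cl₂ equivalent needed: 10 mg/L × 1,060,000 L = 10,600,000 mg = 10,600 g.
(b) Product at 74.5% available chlorine: 10,600 / 0.745 = 14,230 g.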